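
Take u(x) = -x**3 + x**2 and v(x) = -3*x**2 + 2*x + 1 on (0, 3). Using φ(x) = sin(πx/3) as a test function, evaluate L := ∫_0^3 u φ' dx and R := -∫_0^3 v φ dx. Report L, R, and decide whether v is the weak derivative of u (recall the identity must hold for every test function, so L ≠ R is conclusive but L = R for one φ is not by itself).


LHS = -324/π^3 + 63/π, RHS = -324/π^3 + 57/π. No, v is not the weak derivative of u.

u(x) = -x**3 + x**2, classical derivative u'(x) = -3*x**2 + 2*x.
φ(x) = sin(πx/3), so φ'(x) = π*cos(π*x/3)/3.
Note φ(0) = φ(3) = 0, so the boundary term u·φ vanishes.
LHS = ∫_0^3 u(x) φ'(x) dx = ∫_0^3 (-π*x^3*cos(π*x/3)/3 + π*x^2*cos(π*x/3)/3) dx. Term by term:
  ∫_0^3 -π*x^3*cos(π*x/3)/3 dx = -324/π^3 + 81/π;  ∫_0^3 π*x^2*cos(π*x/3)/3 dx = -18/π.
Sum: -324/π^3 + 81/π − 18/π = -324/π^3 + 63/π.
So LHS = -324/π^3 + 63/π.
∫_0^3 v(x) φ(x) dx = ∫_0^3 (-3*x^2*sin(π*x/3) + 2*x*sin(π*x/3) + sin(π*x/3)) dx. Term by term:
  ∫_0^3 -3*x^2*sin(π*x/3) dx = -81/π + 324/π^3;  ∫_0^3 2*x*sin(π*x/3) dx = 18/π;  ∫_0^3 sin(π*x/3) dx = 6/π.
Sum: -81/π + 324/π^3 + 18/π + 6/π = -57/π + 324/π^3.
So RHS = -∫_0^3 v(x) φ(x) dx = -324/π^3 + 57/π.
LHS − RHS = 6/π ≠ 0, so the identity fails.
(For a valid weak derivative the identity must hold for EVERY test function, in particular this one. The failure shows v is NOT the weak derivative of u.)
Correct weak derivative would be u'(x) = -3*x**2 + 2*x.


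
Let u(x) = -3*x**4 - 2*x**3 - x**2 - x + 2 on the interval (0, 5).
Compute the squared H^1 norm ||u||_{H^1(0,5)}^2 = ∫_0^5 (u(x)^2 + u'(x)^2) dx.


||u||_{H^1}^2 = 14142325/3

The H^1 norm (squared) on an interval (0, L) is
  ||u||_{H^1}^2 = ∫_0^L u(x)^2 dx + ∫_0^L u'(x)^2 dx.
Compute u'(x) = -12*x**3 - 6*x**2 - 2*x - 1.
Then u(x)^2 = 9*x**8 + 12*x**7 + 10*x**6 + 10*x**5 - 7*x**4 - 6*x**3 - 3*x**2 - 4*x + 4 and u'(x)^2 = 144*x**6 + 144*x**5 + 84*x**4 + 48*x**3 + 16*x**2 + 4*x + 1.
Integrate each monomial from 0 to 5 using ∫_0^5 c·x^n dx = c·5^(n+1)/(n+1):
  ∫_0^5 u(x)^2 dx = ∫_0^5 (9*x^8 + 12*x^7 + 10*x^6 + 10*x^5 - 7*x^4 - 6*x^3 - 3*x^2 - 4*x + 4) dx. Term by term:
    ∫_0^5 9*x^8 dx = 1953125;  ∫_0^5 12*x^7 dx = 1171875/2;  ∫_0^5 10*x^6 dx = 781250/7;
    ∫_0^5 10*x^5 dx = 78125/3;  ∫_0^5 -7*x^4 dx = -4375;  ∫_0^5 -6*x^3 dx = -1875/2;
    ∫_0^5 -3*x^2 dx = -125;  ∫_0^5 -4*x dx = -50;  ∫_0^5 4 dx = 20.
  Sum: 1953125 + 1171875/2 + 781250/7 + 78125/3 − 4375 − 1875/2 − 125 − 50 + 20 = 56096120/21.
  ∫_0^5 u'(x)^2 dx = ∫_0^5 (144*x^6 + 144*x^5 + 84*x^4 + 48*x^3 + 16*x^2 + 4*x + 1) dx. Term by term:
    ∫_0^5 144*x^6 dx = 11250000/7;  ∫_0^5 144*x^5 dx = 375000;  ∫_0^5 84*x^4 dx = 52500;
    ∫_0^5 48*x^3 dx = 7500;  ∫_0^5 16*x^2 dx = 2000/3;  ∫_0^5 4*x dx = 50;
    ∫_0^5 1 dx = 5.
  Sum: 11250000/7 + 375000 + 52500 + 7500 + 2000/3 + 50 + 5 = 42900155/21.
Adding: ||u||_{H^1}^2 = 56096120/21 + 42900155/21 = 14142325/3.


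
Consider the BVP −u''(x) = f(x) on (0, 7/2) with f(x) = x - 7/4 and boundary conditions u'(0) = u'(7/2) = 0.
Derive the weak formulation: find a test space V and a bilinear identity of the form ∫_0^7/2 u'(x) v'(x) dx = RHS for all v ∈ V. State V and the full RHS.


V = H^1(0, 7/2) (no boundary constraint on v; u is determined up to an additive constant); weak form: ∫_0^7/2 u'v' dx = ∫_0^7/2 (x - 7/4) v dx for all v ∈ V.

Multiply both sides by a test function v and integrate from 0 to 7/2:
  ∫_0^7/2 −u''(x) v(x) dx = ∫_0^7/2 f(x) v(x) dx.
Integrate the LHS by parts once:
  ∫_0^7/2 −u'' v dx = −[u'(x) v(x)]_0^7/2 + ∫_0^7/2 u'(x) v'(x) dx.
Thus ∫_0^7/2 u'(x) v'(x) dx = ∫_0^7/2 f(x) v(x) dx + [u'(x) v(x)]_0^7/2.
Choose V so that boundary terms are either known or forced to vanish.
u has homogeneous Neumann: u'(0) = u'(7/2) = 0. So [u' v]_0^7/2 = 0·v(7/2) − 0·v(0) = 0 for any v; take V = H^1(0, 7/2).
Weak formulation: find u (satisfying any essential BC) such that ∫_0^7/2 u'(x) v'(x) dx = ∫_0^7/2 f v dx for all v ∈ V (homogeneous Neumann, so boundary terms vanish).
Substituting f(x) = x - 7/4, the right-hand side is ∫_0^7/2 (x - 7/4) v dx.
Compatibility check (pure Neumann): taking v ≡ 1 ∈ V gives 0 = ∫_0^7/2 f dx + (0) − (0), i.e. ∫_0^7/2 f dx must equal u'(0) − u'(7/2) = 0. Indeed ∫_0^7/2 (x - 7/4) dx = 0, so the data are compatible. The solution is then unique only up to an additive constant (fix it e.g. by requiring ∫_0^7/2 u dx = 0).


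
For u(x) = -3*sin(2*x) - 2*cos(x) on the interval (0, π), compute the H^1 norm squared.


||u||_{H^1(0,π)}^2 = 32 + 53*π/2

u'(x) = 2*sin(x) - 6*cos(2*x).
Expand u² and (u')² and integrate term by term on (0, π), using: for integers n ≥ 1, ∫_0^π sin²(nx) dx = ∫_0^π cos²(nx) dx = π/2; for n ≠ n', ∫_0^π sin(nx)sin(n'x) dx = ∫_0^π cos(nx)cos(n'x) dx = 0; and by product-to-sum, ∫_0^π sin(nx)cos(n'x) dx = ½∫_0^π [sin((n+n')x) + sin((n−n')x)] dx, which is 0 when n+n' is even and 2n/(n²−n'²) when n+n' is odd (it need not vanish on (0, π)).
  u² squared terms: (-3)²·∫sin(2x)² dx = 9·π/2 = 9*π/2;  (-2)²·∫cos(x)² dx = 4·π/2 = 2*π.
  u² cross terms: 2·(-3)·(-2)·∫sin(2x)·cos(x) dx = 12·(4/3) = 16.
  So ∫_0^π u² dx = 9*π/2 + 2*π + 16 = 16 + 13*π/2.
  (u')² squared terms: (-6)²·∫cos(2x)² dx = 36·π/2 = 18*π;  (2)²·∫sin(x)² dx = 4·π/2 = 2*π.
  (u')² cross terms: 2·(-6)·(2)·∫cos(2x)·sin(x) dx = -24·(-2/3) = 16.
  So ∫_0^π (u')² dx = 18*π + 2*π + 16 = 16 + 20*π.
||u||_{H^1}^2 = (16 + 13*π/2) + (16 + 20*π) = 32 + 53*π/2.


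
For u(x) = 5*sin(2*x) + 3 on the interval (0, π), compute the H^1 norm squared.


||u||_{H^1(0,π)}^2 = 143*π/2

u'(x) = 10*cos(2*x).
Expand u² and (u')² and integrate term by term on (0, π), using: for integers n ≥ 1, ∫_0^π sin²(nx) dx = ∫_0^π cos²(nx) dx = π/2; for n ≠ n', ∫_0^π sin(nx)sin(n'x) dx = ∫_0^π cos(nx)cos(n'x) dx = 0; and by product-to-sum, ∫_0^π sin(nx)cos(n'x) dx = ½∫_0^π [sin((n+n')x) + sin((n−n')x)] dx, which is 0 when n+n' is even and 2n/(n²−n'²) when n+n' is odd (it need not vanish on (0, π)). For the constant mode: ∫_0^π 1 dx = π, ∫_0^π cos(nx) dx = 0, ∫_0^π sin(nx) dx = (1−(−1)^n)/n.
  u² squared terms: (3)²·∫1 dx = 9·π = 9*π;  (5)²·∫sin(2x)² dx = 25·π/2 = 25*π/2.
  u² cross terms: 2·(3)·(5)·∫1·sin(2x) dx = 30·(0) = 0.
  So ∫_0^π u² dx = 9*π + 25*π/2 + 0 = 43*π/2.
  (u')² squared terms: (10)²·∫cos(2x)² dx = 100·π/2 = 50*π.
  So ∫_0^π (u')² dx = 50*π.
||u||_{H^1}^2 = (43*π/2) + (50*π) = 143*π/2.


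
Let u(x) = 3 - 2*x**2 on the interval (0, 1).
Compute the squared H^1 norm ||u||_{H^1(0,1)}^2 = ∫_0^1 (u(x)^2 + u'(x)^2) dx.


||u||_{H^1}^2 = 167/15

The H^1 norm (squared) on an interval (0, L) is
  ||u||_{H^1}^2 = ∫_0^L u(x)^2 dx + ∫_0^L u'(x)^2 dx.
Compute u'(x) = -4*x.
Then u(x)^2 = 4*x**4 - 12*x**2 + 9 and u'(x)^2 = 16*x**2.
Integrate each monomial from 0 to 1 using ∫_0^1 c·x^n dx = c·1^(n+1)/(n+1):
  ∫_0^1 u(x)^2 dx = ∫_0^1 (4*x^4 - 12*x^2 + 9) dx. Term by term:
    ∫_0^1 4*x^4 dx = 4/5;  ∫_0^1 -12*x^2 dx = -4;  ∫_0^1 9 dx = 9.
  Sum: 4/5 − 4 + 9 = 29/5.
  ∫_0^1 u'(x)^2 dx = ∫_0^1 (16*x^2) dx. Term by term:
    ∫_0^1 16*x^2 dx = 16/3.
Adding: ||u||_{H^1}^2 = 29/5 + 16/3 = 167/15.


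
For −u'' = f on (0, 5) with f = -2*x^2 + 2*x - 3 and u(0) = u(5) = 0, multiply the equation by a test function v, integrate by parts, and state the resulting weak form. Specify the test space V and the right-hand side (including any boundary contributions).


V = H^1_0(0, 5) (so v(0) = v(5) = 0); weak form: ∫_0^5 u'v' dx = ∫_0^5 (-2*x^2 + 2*x - 3) v dx for all v ∈ V.

Multiply both sides by a test function v and integrate from 0 to 5:
  ∫_0^5 −u''(x) v(x) dx = ∫_0^5 f(x) v(x) dx.
Integrate the LHS by parts once:
  ∫_0^5 −u'' v dx = −[u'(x) v(x)]_0^5 + ∫_0^5 u'(x) v'(x) dx.
Thus ∫_0^5 u'(x) v'(x) dx = ∫_0^5 f(x) v(x) dx + [u'(x) v(x)]_0^5.
Choose V so that boundary terms are either known or forced to vanish.
u is Dirichlet: u(0) = u(5) = 0. Let V = H^1_0(0, 5); then v(0) = v(5) = 0, and [u' v]_0^5 = 0.
Weak formulation: find u (satisfying any essential BC) such that ∫_0^5 u'(x) v'(x) dx = ∫_0^5 f v dx for all v ∈ V.
Substituting f(x) = -2*x^2 + 2*x - 3, the right-hand side is ∫_0^5 (-2*x^2 + 2*x - 3) v dx.


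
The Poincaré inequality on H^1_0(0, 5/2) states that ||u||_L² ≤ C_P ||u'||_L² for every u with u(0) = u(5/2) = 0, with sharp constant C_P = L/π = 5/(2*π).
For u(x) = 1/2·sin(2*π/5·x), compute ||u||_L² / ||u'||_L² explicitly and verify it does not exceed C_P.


||u||_L² / ||u'||_L² = 5/(2*π) = C_P.

u(x) = 1/2·sin(2*π/5·x), so u'(x) = π*cos(2*π*x/5)/5.
Writing u(x) = A·sin(kπx/L) with A = 1/2 and k = 1, use ∫_0^L sin²(kπx/L) dx = L/2 and ∫_0^L cos²(kπx/L) dx = L/2.
u² = 1/4·sin²(2*π/5·x) and (u')² = π^2/25·cos²(2*π/5·x), and each of sin², cos² integrates to L/2 = 5/4 over (0, 5/2).
∫_0^5/2 u² dx = 5/16, so ||u||_L² = sqrt(5)/4.
∫_0^5/2 (u')² dx = π^2/20, so ||u'||_L² = sqrt(5)*π/10.
Ratio ||u||_L² / ||u'||_L² = 5/(2*π).
Sharp Poincaré constant on H^1_0(0, 5/2) is C_P = L/π = 5/(2*π), achieved by sin(2*π/5·x).
This is the k = 1 eigenfunction (up to amplitude), so the ratio equals the sharp Poincaré constant exactly.


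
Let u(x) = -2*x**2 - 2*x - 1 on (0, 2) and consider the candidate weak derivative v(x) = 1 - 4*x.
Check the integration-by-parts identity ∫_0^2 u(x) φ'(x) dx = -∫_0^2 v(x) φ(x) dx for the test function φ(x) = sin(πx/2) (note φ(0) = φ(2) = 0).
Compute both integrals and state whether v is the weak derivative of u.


LHS = 24/π, RHS = 12/π. No, v is not the weak derivative of u.

u(x) = -2*x**2 - 2*x - 1, classical derivative u'(x) = -4*x - 2.
φ(x) = sin(πx/2), so φ'(x) = π*cos(π*x/2)/2.
Note φ(0) = φ(2) = 0, so the boundary term u·φ vanishes.
LHS = ∫_0^2 u(x) φ'(x) dx = ∫_0^2 (-π*x^2*cos(π*x/2) - π*x*cos(π*x/2) - π*cos(π*x/2)/2) dx. Term by term:
  ∫_0^2 -π*cos(π*x/2)/2 dx = 0;  ∫_0^2 -π*x*cos(π*x/2) dx = 8/π;  ∫_0^2 -π*x^2*cos(π*x/2) dx = 16/π.
Sum: 0 + 8/π + 16/π = 24/π.
So LHS = 24/π.
∫_0^2 v(x) φ(x) dx = ∫_0^2 (-4*x*sin(π*x/2) + sin(π*x/2)) dx. Term by term:
  ∫_0^2 -4*x*sin(π*x/2) dx = -16/π;  ∫_0^2 sin(π*x/2) dx = 4/π.
Sum: -16/π + 4/π = -12/π.
So RHS = -∫_0^2 v(x) φ(x) dx = 12/π.
LHS − RHS = 12/π ≠ 0, so the identity fails.
(For a valid weak derivative the identity must hold for EVERY test function, in particular this one. The failure shows v is NOT the weak derivative of u.)
Correct weak derivative would be u'(x) = -4*x - 2.


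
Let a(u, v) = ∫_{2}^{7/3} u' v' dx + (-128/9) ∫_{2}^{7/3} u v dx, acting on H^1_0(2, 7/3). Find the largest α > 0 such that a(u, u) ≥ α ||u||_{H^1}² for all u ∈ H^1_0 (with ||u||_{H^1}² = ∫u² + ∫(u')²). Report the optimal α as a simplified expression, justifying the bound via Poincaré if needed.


α = (-128 + 81*π^2)/(9*(1 + 9*π^2))

Coercivity of a(·,·) on H^1_0(2, 7/3) means a(u, u) ≥ α ||u||_{H^1}² for every u ∈ H^1_0.
The interval has length L = 1/3, and Poincaré/coercivity depend only on L. Here a(u, u) = ∫(u')² + (-128/9)·∫u².
Here c = -128/9 < 0 with |c| < (π/L)² = 9*π^2, so coercivity still holds. The condition a(u,u) ≥ α||u||_{H^1}² reads (1−α)∫(u')² ≥ (α−c)∫u². Any admissible α is ≤ 1 (rapidly oscillating u have ∫u²/∫(u')² → 0), and α = 1 would force 0 ≥ (1−c)∫u², impossible since c < 1; so 1−α > 0. By the sharp Poincaré inequality on H^1_0 of an interval of length L, ∫(u')² ≥ (π/L)²∫u² with equality for the first sine mode sin(π(x−x₀)/L) (x₀ the left endpoint), so the inequality holds for all u iff (1−α)(π/L)² ≥ α − c, i.e. α ≤ ((π/L)² + c)/((π/L)² + 1) = (1 + c(L/π)²)/(1 + (L/π)²). (Direct route, valid since c ≤ 0: Poincaré gives c∫u² ≥ c(L/π)²∫(u')², so a(u,u) ≥ (1 + c(L/π)²)∫(u')², while ||u||_{H^1}² ≤ (1 + (L/π)²)∫(u')²; dividing yields the same α.) With (π/L)² = 9*π^2 and c = -128/9, the largest admissible constant is α = ((π/L)² + c)/((π/L)² + 1).
Simplifying, α = (-128 + 81*π^2)/(9*(1 + 9*π^2)).


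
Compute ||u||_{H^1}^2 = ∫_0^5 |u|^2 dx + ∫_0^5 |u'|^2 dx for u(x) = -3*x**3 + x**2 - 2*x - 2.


||u||_{H^1}^2 = 2958965/21

The H^1 norm (squared) on an interval (0, L) is
  ||u||_{H^1}^2 = ∫_0^L u(x)^2 dx + ∫_0^L u'(x)^2 dx.
Compute u'(x) = -9*x**2 + 2*x - 2.
Then u(x)^2 = 9*x**6 - 6*x**5 + 13*x**4 + 8*x**3 + 8*x + 4 and u'(x)^2 = 81*x**4 - 36*x**3 + 40*x**2 - 8*x + 4.
Integrate each monomial from 0 to 5 using ∫_0^5 c·x^n dx = c·5^(n+1)/(n+1):
  ∫_0^5 u(x)^2 dx = ∫_0^5 (9*x^6 - 6*x^5 + 13*x^4 + 8*x^3 + 8*x + 4) dx. Term by term:
    ∫_0^5 9*x^6 dx = 703125/7;  ∫_0^5 -6*x^5 dx = -15625;  ∫_0^5 13*x^4 dx = 8125;
    ∫_0^5 8*x^3 dx = 1250;  ∫_0^5 8*x dx = 100;  ∫_0^5 4 dx = 20.
  Sum: 703125/7 − 15625 + 8125 + 1250 + 100 + 20 = 660215/7.
  ∫_0^5 u'(x)^2 dx = ∫_0^5 (81*x^4 - 36*x^3 + 40*x^2 - 8*x + 4) dx. Term by term:
    ∫_0^5 81*x^4 dx = 50625;  ∫_0^5 -36*x^3 dx = -5625;  ∫_0^5 40*x^2 dx = 5000/3;
    ∫_0^5 -8*x dx = -100;  ∫_0^5 4 dx = 20.
  Sum: 50625 − 5625 + 5000/3 − 100 + 20 = 139760/3.
Adding: ||u||_{H^1}^2 = 660215/7 + 139760/3 = 2958965/21.


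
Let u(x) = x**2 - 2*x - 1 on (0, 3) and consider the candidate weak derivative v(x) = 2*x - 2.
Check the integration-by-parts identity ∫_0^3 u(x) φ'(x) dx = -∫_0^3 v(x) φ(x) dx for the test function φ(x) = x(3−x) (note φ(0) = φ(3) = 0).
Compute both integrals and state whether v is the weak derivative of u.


LHS = -9/2, RHS = -9/2. Yes, v = u' weakly.

u(x) = x**2 - 2*x - 1, classical derivative u'(x) = 2*x - 2.
φ(x) = x(3−x), so φ'(x) = 3 - 2*x.
Note φ(0) = φ(3) = 0, so the boundary term u·φ vanishes.
LHS = ∫_0^3 u(x) φ'(x) dx = ∫_0^3 (-2*x^3 + 7*x^2 - 4*x - 3) dx. Term by term:
  ∫_0^3 -2*x^3 dx = -81/2;  ∫_0^3 7*x^2 dx = 63;  ∫_0^3 -4*x dx = -18;
  ∫_0^3 -3 dx = -9.
Sum: -81/2 + 63 − 18 − 9 = -9/2.
So LHS = -9/2.
∫_0^3 v(x) φ(x) dx = ∫_0^3 (-2*x^3 + 8*x^2 - 6*x) dx. Term by term:
  ∫_0^3 -2*x^3 dx = -81/2;  ∫_0^3 8*x^2 dx = 72;  ∫_0^3 -6*x dx = -27.
Sum: -81/2 + 72 − 27 = 9/2.
So RHS = -∫_0^3 v(x) φ(x) dx = -9/2.
LHS = RHS, so the identity holds for this test φ.
Moreover u is smooth here and v(x) = u'(x) = 2*x - 2 pointwise, so the identity holds for every test function. Hence v is the weak derivative of u.


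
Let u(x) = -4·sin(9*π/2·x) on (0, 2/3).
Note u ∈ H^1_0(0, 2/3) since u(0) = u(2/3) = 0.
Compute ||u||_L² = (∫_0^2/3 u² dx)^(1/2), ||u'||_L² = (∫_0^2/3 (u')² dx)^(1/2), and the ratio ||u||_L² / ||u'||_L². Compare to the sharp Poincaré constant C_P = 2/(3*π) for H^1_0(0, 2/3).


||u||_L² / ||u'||_L² = 2/(9*π) < C_P = 2/(3*π).

u(x) = -4·sin(9*π/2·x), so u'(x) = -18*π*cos(9*π*x/2).
Writing u(x) = A·sin(kπx/L) with A = -4 and k = 3, use ∫_0^L sin²(kπx/L) dx = L/2 and ∫_0^L cos²(kπx/L) dx = L/2.
u² = 16·sin²(9*π/2·x) and (u')² = 324*π^2·cos²(9*π/2·x), and each of sin², cos² integrates to L/2 = 1/3 over (0, 2/3).
∫_0^2/3 u² dx = 16/3, so ||u||_L² = 4*sqrt(3)/3.
∫_0^2/3 (u')² dx = 108*π^2, so ||u'||_L² = 6*sqrt(3)*π.
Ratio ||u||_L² / ||u'||_L² = 2/(9*π).
Sharp Poincaré constant on H^1_0(0, 2/3) is C_P = L/π = 2/(3*π), achieved by sin(3*π/2·x).
This is the k = 3 harmonic; the ratio L/(kπ) is strictly less than C_P = L/π, consistent with the sharp inequality ||u||_L² ≤ C_P ||u'||_L².


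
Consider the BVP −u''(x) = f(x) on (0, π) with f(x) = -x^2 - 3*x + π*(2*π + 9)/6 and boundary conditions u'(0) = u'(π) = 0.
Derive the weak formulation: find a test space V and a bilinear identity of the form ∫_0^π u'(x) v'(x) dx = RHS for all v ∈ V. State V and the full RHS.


V = H^1(0, π) (no boundary constraint on v; u is determined up to an additive constant); weak form: ∫_0^π u'v' dx = ∫_0^π (-x^2 - 3*x + π*(2*π + 9)/6) v dx for all v ∈ V.

Multiply both sides by a test function v and integrate from 0 to π:
  ∫_0^π −u''(x) v(x) dx = ∫_0^π f(x) v(x) dx.
Integrate the LHS by parts once:
  ∫_0^π −u'' v dx = −[u'(x) v(x)]_0^π + ∫_0^π u'(x) v'(x) dx.
Thus ∫_0^π u'(x) v'(x) dx = ∫_0^π f(x) v(x) dx + [u'(x) v(x)]_0^π.
Choose V so that boundary terms are either known or forced to vanish.
u has homogeneous Neumann: u'(0) = u'(π) = 0. So [u' v]_0^π = 0·v(π) − 0·v(0) = 0 for any v; take V = H^1(0, π).
Weak formulation: find u (satisfying any essential BC) such that ∫_0^π u'(x) v'(x) dx = ∫_0^π f v dx for all v ∈ V (homogeneous Neumann, so boundary terms vanish).
Substituting f(x) = -x^2 - 3*x + π*(2*π + 9)/6, the right-hand side is ∫_0^π (-x^2 - 3*x + π*(2*π + 9)/6) v dx.
Compatibility check (pure Neumann): taking v ≡ 1 ∈ V gives 0 = ∫_0^π f dx + (0) − (0), i.e. ∫_0^π f dx must equal u'(0) − u'(π) = 0. Indeed ∫_0^π (-x^2 - 3*x + π*(2*π + 9)/6) dx = 0, so the data are compatible. The solution is then unique only up to an additive constant (fix it e.g. by requiring ∫_0^π u dx = 0).


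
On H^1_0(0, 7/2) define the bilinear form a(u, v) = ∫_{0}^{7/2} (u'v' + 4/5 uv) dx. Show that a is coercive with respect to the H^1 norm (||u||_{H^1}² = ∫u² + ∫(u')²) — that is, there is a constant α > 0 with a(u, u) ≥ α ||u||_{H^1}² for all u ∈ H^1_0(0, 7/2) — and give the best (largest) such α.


α = 4*(49 + 5*π^2)/(5*(4*π^2 + 49))

Coercivity of a(·,·) on H^1_0(0, 7/2) means a(u, u) ≥ α ||u||_{H^1}² for every u ∈ H^1_0.
The interval has length L = 7/2, and Poincaré/coercivity depend only on L. Here a(u, u) = ∫(u')² + (4/5)·∫u².
Here 0 < c = 4/5 < 1. The condition a(u,u) ≥ α||u||_{H^1}² reads (1−α)∫(u')² ≥ (α−c)∫u². Any admissible α is ≤ 1 (rapidly oscillating u have ∫u²/∫(u')² → 0), and α = 1 would force 0 ≥ (1−c)∫u², impossible since c < 1; so 1−α > 0. By the sharp Poincaré inequality on H^1_0 of an interval of length L, ∫(u')² ≥ (π/L)²∫u² with equality for the first sine mode sin(π(x−x₀)/L) (x₀ the left endpoint), so the inequality holds for all u iff (1−α)(π/L)² ≥ α − c, i.e. α ≤ ((π/L)² + c)/((π/L)² + 1) = (1 + c(L/π)²)/(1 + (L/π)²). With (π/L)² = 4*π^2/49 and c = 4/5, the largest admissible constant is α = ((π/L)² + c)/((π/L)² + 1).
Simplifying, α = 4*(49 + 5*π^2)/(5*(4*π^2 + 49)).


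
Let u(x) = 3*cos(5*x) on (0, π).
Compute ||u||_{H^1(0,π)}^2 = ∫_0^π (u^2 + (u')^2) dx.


||u||_{H^1(0,π)}^2 = 117*π

u'(x) = -15*sin(5*x).
Expand u² and (u')² and integrate term by term on (0, π), using: for integers n ≥ 1, ∫_0^π sin²(nx) dx = ∫_0^π cos²(nx) dx = π/2; for n ≠ n', ∫_0^π sin(nx)sin(n'x) dx = ∫_0^π cos(nx)cos(n'x) dx = 0; and by product-to-sum, ∫_0^π sin(nx)cos(n'x) dx = ½∫_0^π [sin((n+n')x) + sin((n−n')x)] dx, which is 0 when n+n' is even and 2n/(n²−n'²) when n+n' is odd (it need not vanish on (0, π)).
  u² squared terms: (3)²·∫cos(5x)² dx = 9·π/2 = 9*π/2.
  So ∫_0^π u² dx = 9*π/2.
  (u')² squared terms: (-15)²·∫sin(5x)² dx = 225·π/2 = 225*π/2.
  So ∫_0^π (u')² dx = 225*π/2.
||u||_{H^1}^2 = (9*π/2) + (225*π/2) = 117*π.


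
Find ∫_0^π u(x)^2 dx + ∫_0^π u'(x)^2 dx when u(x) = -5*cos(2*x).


||u||_{H^1(0,π)}^2 = 125*π/2

u'(x) = 10*sin(2*x).
Expand u² and (u')² and integrate term by term on (0, π), using: for integers n ≥ 1, ∫_0^π sin²(nx) dx = ∫_0^π cos²(nx) dx = π/2; for n ≠ n', ∫_0^π sin(nx)sin(n'x) dx = ∫_0^π cos(nx)cos(n'x) dx = 0; and by product-to-sum, ∫_0^π sin(nx)cos(n'x) dx = ½∫_0^π [sin((n+n')x) + sin((n−n')x)] dx, which is 0 when n+n' is even and 2n/(n²−n'²) when n+n' is odd (it need not vanish on (0, π)).
  u² squared terms: (-5)²·∫cos(2x)² dx = 25·π/2 = 25*π/2.
  So ∫_0^π u² dx = 25*π/2.
  (u')² squared terms: (10)²·∫sin(2x)² dx = 100·π/2 = 50*π.
  So ∫_0^π (u')² dx = 50*π.
||u||_{H^1}^2 = (25*π/2) + (50*π) = 125*π/2.


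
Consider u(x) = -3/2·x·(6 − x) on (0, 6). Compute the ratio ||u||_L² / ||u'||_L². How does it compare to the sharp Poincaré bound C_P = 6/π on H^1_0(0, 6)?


||u||_L² / ||u'||_L² = 3*sqrt(10)/5 < C_P = 6/π.

u(x) = -3/2·x·(6 − x), so u'(x) = 3*x - 9.
u(x) = -3/2·x·(6 − x) vanishes at x = 0 and x = 6, so u ∈ H^1_0(0, 6). Differentiate via the product rule and integrate the resulting polynomials term by term.
  ∫_0^6 u² dx = ∫_0^6 (9*x^4/4 - 27*x^3 + 81*x^2) dx. Term by term:
    ∫_0^6 9*x^4/4 dx = 17496/5;  ∫_0^6 -27*x^3 dx = -8748;  ∫_0^6 81*x^2 dx = 5832.
  Sum: 17496/5 − 8748 + 5832 = 2916/5.
  ∫_0^6 (u')² dx = ∫_0^6 (9*x^2 - 54*x + 81) dx. Term by term:
    ∫_0^6 9*x^2 dx = 648;  ∫_0^6 -54*x dx = -972;  ∫_0^6 81 dx = 486.
  Sum: 648 − 972 + 486 = 162.
∫_0^6 u² dx = 2916/5, so ||u||_L² = 54*sqrt(5)/5.
∫_0^6 (u')² dx = 162, so ||u'||_L² = 9*sqrt(2).
Ratio ||u||_L² / ||u'||_L² = 3*sqrt(10)/5.
Sharp Poincaré constant on H^1_0(0, 6) is C_P = L/π = 6/π, achieved by sin(π/6·x).
A polynomial bump cannot attain the sharp Poincaré constant (only the first sine eigenfunction does), so the ratio is strictly less than C_P, consistent with ||u||_L² ≤ C_P ||u'||_L².


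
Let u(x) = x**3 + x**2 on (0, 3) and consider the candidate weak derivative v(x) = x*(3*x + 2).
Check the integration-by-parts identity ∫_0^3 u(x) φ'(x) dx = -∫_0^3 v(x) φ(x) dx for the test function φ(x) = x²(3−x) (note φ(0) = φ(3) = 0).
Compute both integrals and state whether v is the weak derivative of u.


LHS = -486/5, RHS = -486/5. Yes, v = u' weakly.

u(x) = x**3 + x**2, classical derivative u'(x) = 3*x**2 + 2*x.
φ(x) = x²(3−x), so φ'(x) = 3*x*(2 - x).
Note φ(0) = φ(3) = 0, so the boundary term u·φ vanishes.
LHS = ∫_0^3 u(x) φ'(x) dx = ∫_0^3 (-3*x^5 + 3*x^4 + 6*x^3) dx. Term by term:
  ∫_0^3 -3*x^5 dx = -729/2;  ∫_0^3 3*x^4 dx = 729/5;  ∫_0^3 6*x^3 dx = 243/2.
Sum: -729/2 + 729/5 + 243/2 = -486/5.
So LHS = -486/5.
∫_0^3 v(x) φ(x) dx = ∫_0^3 (-3*x^5 + 7*x^4 + 6*x^3) dx. Term by term:
  ∫_0^3 -3*x^5 dx = -729/2;  ∫_0^3 7*x^4 dx = 1701/5;  ∫_0^3 6*x^3 dx = 243/2.
Sum: -729/2 + 1701/5 + 243/2 = 486/5.
So RHS = -∫_0^3 v(x) φ(x) dx = -486/5.
LHS = RHS, so the identity holds for this test φ.
Moreover u is smooth here and v(x) = u'(x) = 3*x**2 + 2*x pointwise, so the identity holds for every test function. Hence v is the weak derivative of u.


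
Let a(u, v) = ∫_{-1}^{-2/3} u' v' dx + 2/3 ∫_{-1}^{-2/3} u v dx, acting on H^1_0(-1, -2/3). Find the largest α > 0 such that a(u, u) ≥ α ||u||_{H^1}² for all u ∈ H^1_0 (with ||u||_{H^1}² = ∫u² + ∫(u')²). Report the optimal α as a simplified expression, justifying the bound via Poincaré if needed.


α = (2 + 27*π^2)/(3*(1 + 9*π^2))

Coercivity of a(·,·) on H^1_0(-1, -2/3) means a(u, u) ≥ α ||u||_{H^1}² for every u ∈ H^1_0.
The interval has length L = 1/3, and Poincaré/coercivity depend only on L. Here a(u, u) = ∫(u')² + (2/3)·∫u².
Here 0 < c = 2/3 < 1. The condition a(u,u) ≥ α||u||_{H^1}² reads (1−α)∫(u')² ≥ (α−c)∫u². Any admissible α is ≤ 1 (rapidly oscillating u have ∫u²/∫(u')² → 0), and α = 1 would force 0 ≥ (1−c)∫u², impossible since c < 1; so 1−α > 0. By the sharp Poincaré inequality on H^1_0 of an interval of length L, ∫(u')² ≥ (π/L)²∫u² with equality for the first sine mode sin(π(x−x₀)/L) (x₀ the left endpoint), so the inequality holds for all u iff (1−α)(π/L)² ≥ α − c, i.e. α ≤ ((π/L)² + c)/((π/L)² + 1) = (1 + c(L/π)²)/(1 + (L/π)²). With (π/L)² = 9*π^2 and c = 2/3, the largest admissible constant is α = ((π/L)² + c)/((π/L)² + 1).
Simplifying, α = (2 + 27*π^2)/(3*(1 + 9*π^2)).


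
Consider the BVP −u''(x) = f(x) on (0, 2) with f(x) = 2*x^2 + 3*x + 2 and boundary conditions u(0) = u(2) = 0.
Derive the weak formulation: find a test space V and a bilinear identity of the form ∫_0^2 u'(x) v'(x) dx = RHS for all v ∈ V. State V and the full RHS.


V = H^1_0(0, 2) (so v(0) = v(2) = 0); weak form: ∫_0^2 u'v' dx = ∫_0^2 (2*x^2 + 3*x + 2) v dx for all v ∈ V.

Multiply both sides by a test function v and integrate from 0 to 2:
  ∫_0^2 −u''(x) v(x) dx = ∫_0^2 f(x) v(x) dx.
Integrate the LHS by parts once:
  ∫_0^2 −u'' v dx = −[u'(x) v(x)]_0^2 + ∫_0^2 u'(x) v'(x) dx.
Thus ∫_0^2 u'(x) v'(x) dx = ∫_0^2 f(x) v(x) dx + [u'(x) v(x)]_0^2.
Choose V so that boundary terms are either known or forced to vanish.
u is Dirichlet: u(0) = u(2) = 0. Let V = H^1_0(0, 2); then v(0) = v(2) = 0, and [u' v]_0^2 = 0.
Weak formulation: find u (satisfying any essential BC) such that ∫_0^2 u'(x) v'(x) dx = ∫_0^2 f v dx for all v ∈ V.
Substituting f(x) = 2*x^2 + 3*x + 2, the right-hand side is ∫_0^2 (2*x^2 + 3*x + 2) v dx.


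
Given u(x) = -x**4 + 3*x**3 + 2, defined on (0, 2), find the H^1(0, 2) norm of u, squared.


||u||_{H^1}^2 = 32392/315

The H^1 norm (squared) on an interval (0, L) is
  ||u||_{H^1}^2 = ∫_0^L u(x)^2 dx + ∫_0^L u'(x)^2 dx.
Compute u'(x) = -4*x**3 + 9*x**2.
Then u(x)^2 = x**8 - 6*x**7 + 9*x**6 - 4*x**4 + 12*x**3 + 4 and u'(x)^2 = 16*x**6 - 72*x**5 + 81*x**4.
Integrate each monomial from 0 to 2 using ∫_0^2 c·x^n dx = c·2^(n+1)/(n+1):
  ∫_0^2 u(x)^2 dx = ∫_0^2 (x^8 - 6*x^7 + 9*x^6 - 4*x^4 + 12*x^3 + 4) dx. Term by term:
    ∫_0^2 x^8 dx = 512/9;  ∫_0^2 -6*x^7 dx = -192;  ∫_0^2 9*x^6 dx = 1152/7;
    ∫_0^2 -4*x^4 dx = -128/5;  ∫_0^2 12*x^3 dx = 48;  ∫_0^2 4 dx = 8.
  Sum: 512/9 − 192 + 1152/7 − 128/5 + 48 + 8 = 18856/315.
  ∫_0^2 u'(x)^2 dx = ∫_0^2 (16*x^6 - 72*x^5 + 81*x^4) dx. Term by term:
    ∫_0^2 16*x^6 dx = 2048/7;  ∫_0^2 -72*x^5 dx = -768;  ∫_0^2 81*x^4 dx = 2592/5.
  Sum: 2048/7 − 768 + 2592/5 = 1504/35.
Adding: ||u||_{H^1}^2 = 18856/315 + 1504/35 = 32392/315.


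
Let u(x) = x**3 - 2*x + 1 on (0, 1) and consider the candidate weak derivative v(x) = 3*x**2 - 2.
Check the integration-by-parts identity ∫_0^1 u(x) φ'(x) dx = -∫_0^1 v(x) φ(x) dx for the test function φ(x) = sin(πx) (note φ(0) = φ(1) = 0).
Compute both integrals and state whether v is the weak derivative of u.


LHS = (π^2 + 12)/π^3, RHS = (π^2 + 12)/π^3. Yes, v = u' weakly.

u(x) = x**3 - 2*x + 1, classical derivative u'(x) = 3*x**2 - 2.
φ(x) = sin(πx), so φ'(x) = π*cos(π*x).
Note φ(0) = φ(1) = 0, so the boundary term u·φ vanishes.
LHS = ∫_0^1 u(x) φ'(x) dx = ∫_0^1 (π*x^3*cos(π*x) - 2*π*x*cos(π*x) + π*cos(π*x)) dx. Term by term:
  ∫_0^1 π*cos(π*x) dx = 0;  ∫_0^1 π*x^3*cos(π*x) dx = -3/π + 12/π^3;  ∫_0^1 -2*π*x*cos(π*x) dx = 4/π.
Sum: 0 + -3/π + 12/π^3 + 4/π = (π^2 + 12)/π^3.
So LHS = (π^2 + 12)/π^3.
∫_0^1 v(x) φ(x) dx = ∫_0^1 (3*x^2*sin(π*x) - 2*sin(π*x)) dx. Term by term:
  ∫_0^1 -2*sin(π*x) dx = -4/π;  ∫_0^1 3*x^2*sin(π*x) dx = -12/π^3 + 3/π.
Sum: -4/π + -12/π^3 + 3/π = (-12 - π^2)/π^3.
So RHS = -∫_0^1 v(x) φ(x) dx = (π^2 + 12)/π^3.
LHS = RHS, so the identity holds for this test φ.
Moreover u is smooth here and v(x) = u'(x) = 3*x**2 - 2 pointwise, so the identity holds for every test function. Hence v is the weak derivative of u.


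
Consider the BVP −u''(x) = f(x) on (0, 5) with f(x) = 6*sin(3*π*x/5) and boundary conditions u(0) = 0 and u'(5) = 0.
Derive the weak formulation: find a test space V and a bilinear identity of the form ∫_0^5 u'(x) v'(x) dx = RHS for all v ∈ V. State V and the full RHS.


V = {v ∈ H^1(0, 5) : v(0) = 0} (test functions vanish at x = 0 where u is specified); weak form: ∫_0^5 u'v' dx = ∫_0^5 (6*sin(3*π*x/5)) v dx for all v ∈ V.

Multiply both sides by a test function v and integrate from 0 to 5:
  ∫_0^5 −u''(x) v(x) dx = ∫_0^5 f(x) v(x) dx.
Integrate the LHS by parts once:
  ∫_0^5 −u'' v dx = −[u'(x) v(x)]_0^5 + ∫_0^5 u'(x) v'(x) dx.
Thus ∫_0^5 u'(x) v'(x) dx = ∫_0^5 f(x) v(x) dx + [u'(x) v(x)]_0^5.
Choose V so that boundary terms are either known or forced to vanish.
Mixed BC: u(0) = 0 (Dirichlet) and u'(5) = 0 (Neumann). Define V = {v ∈ H^1(0, 5) : v(0) = 0}. Then [u' v]_0^5 = u'(5)·v(5) − u'(0)·0 = 0.
Weak formulation: find u (satisfying any essential BC) such that ∫_0^5 u'(x) v'(x) dx = ∫_0^5 f v dx for all v ∈ V (Dirichlet at 0 absorbed into V; the Neumann datum at x = 5 is zero, so no boundary term remains).
Substituting f(x) = 6*sin(3*π*x/5), the right-hand side is ∫_0^5 (6*sin(3*π*x/5)) v dx.


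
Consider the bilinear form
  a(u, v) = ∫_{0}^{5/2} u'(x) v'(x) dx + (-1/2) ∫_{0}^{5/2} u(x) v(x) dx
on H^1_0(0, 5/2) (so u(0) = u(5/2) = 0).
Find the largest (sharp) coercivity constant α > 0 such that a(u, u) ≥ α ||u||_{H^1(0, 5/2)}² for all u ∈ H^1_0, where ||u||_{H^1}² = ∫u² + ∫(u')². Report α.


α = (-25 + 8*π^2)/(2*(25 + 4*π^2))

Coercivity of a(·,·) on H^1_0(0, 5/2) means a(u, u) ≥ α ||u||_{H^1}² for every u ∈ H^1_0.
The interval has length L = 5/2, and Poincaré/coercivity depend only on L. Here a(u, u) = ∫(u')² + (-1/2)·∫u².
Here c = -1/2 < 0 with |c| < (π/L)² = 4*π^2/25, so coercivity still holds. The condition a(u,u) ≥ α||u||_{H^1}² reads (1−α)∫(u')² ≥ (α−c)∫u². Any admissible α is ≤ 1 (rapidly oscillating u have ∫u²/∫(u')² → 0), and α = 1 would force 0 ≥ (1−c)∫u², impossible since c < 1; so 1−α > 0. By the sharp Poincaré inequality on H^1_0 of an interval of length L, ∫(u')² ≥ (π/L)²∫u² with equality for the first sine mode sin(π(x−x₀)/L) (x₀ the left endpoint), so the inequality holds for all u iff (1−α)(π/L)² ≥ α − c, i.e. α ≤ ((π/L)² + c)/((π/L)² + 1) = (1 + c(L/π)²)/(1 + (L/π)²). (Direct route, valid since c ≤ 0: Poincaré gives c∫u² ≥ c(L/π)²∫(u')², so a(u,u) ≥ (1 + c(L/π)²)∫(u')², while ||u||_{H^1}² ≤ (1 + (L/π)²)∫(u')²; dividing yields the same α.) With (π/L)² = 4*π^2/25 and c = -1/2, the largest admissible constant is α = ((π/L)² + c)/((π/L)² + 1).
Simplifying, α = (-25 + 8*π^2)/(2*(25 + 4*π^2)).


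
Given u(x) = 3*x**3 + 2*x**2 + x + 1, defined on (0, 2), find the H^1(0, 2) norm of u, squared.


||u||_{H^1}^2 = 46584/35

The H^1 norm (squared) on an interval (0, L) is
  ||u||_{H^1}^2 = ∫_0^L u(x)^2 dx + ∫_0^L u'(x)^2 dx.
Compute u'(x) = 9*x**2 + 4*x + 1.
Then u(x)^2 = 9*x**6 + 12*x**5 + 10*x**4 + 10*x**3 + 5*x**2 + 2*x + 1 and u'(x)^2 = 81*x**4 + 72*x**3 + 34*x**2 + 8*x + 1.
Integrate each monomial from 0 to 2 using ∫_0^2 c·x^n dx = c·2^(n+1)/(n+1):
  ∫_0^2 u(x)^2 dx = ∫_0^2 (9*x^6 + 12*x^5 + 10*x^4 + 10*x^3 + 5*x^2 + 2*x + 1) dx. Term by term:
    ∫_0^2 9*x^6 dx = 1152/7;  ∫_0^2 12*x^5 dx = 128;  ∫_0^2 10*x^4 dx = 64;
    ∫_0^2 10*x^3 dx = 40;  ∫_0^2 5*x^2 dx = 40/3;  ∫_0^2 2*x dx = 4;
    ∫_0^2 1 dx = 2.
  Sum: 1152/7 + 128 + 64 + 40 + 40/3 + 4 + 2 = 8734/21.
  ∫_0^2 u'(x)^2 dx = ∫_0^2 (81*x^4 + 72*x^3 + 34*x^2 + 8*x + 1) dx. Term by term:
    ∫_0^2 81*x^4 dx = 2592/5;  ∫_0^2 72*x^3 dx = 288;  ∫_0^2 34*x^2 dx = 272/3;
    ∫_0^2 8*x dx = 16;  ∫_0^2 1 dx = 2.
  Sum: 2592/5 + 288 + 272/3 + 16 + 2 = 13726/15.
Adding: ||u||_{H^1}^2 = 8734/21 + 13726/15 = 46584/35.


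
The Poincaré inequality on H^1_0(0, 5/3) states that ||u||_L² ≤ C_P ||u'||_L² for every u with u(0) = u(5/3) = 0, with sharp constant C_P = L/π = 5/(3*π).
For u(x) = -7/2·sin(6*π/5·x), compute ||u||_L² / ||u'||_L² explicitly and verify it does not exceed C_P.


||u||_L² / ||u'||_L² = 5/(6*π) < C_P = 5/(3*π).

u(x) = -7/2·sin(6*π/5·x), so u'(x) = -21*π*cos(6*π*x/5)/5.
Writing u(x) = A·sin(kπx/L) with A = -7/2 and k = 2, use ∫_0^L sin²(kπx/L) dx = L/2 and ∫_0^L cos²(kπx/L) dx = L/2.
u² = 49/4·sin²(6*π/5·x) and (u')² = 441*π^2/25·cos²(6*π/5·x), and each of sin², cos² integrates to L/2 = 5/6 over (0, 5/3).
∫_0^5/3 u² dx = 245/24, so ||u||_L² = 7*sqrt(30)/12.
∫_0^5/3 (u')² dx = 147*π^2/10, so ||u'||_L² = 7*sqrt(30)*π/10.
Ratio ||u||_L² / ||u'||_L² = 5/(6*π).
Sharp Poincaré constant on H^1_0(0, 5/3) is C_P = L/π = 5/(3*π), achieved by sin(3*π/5·x).
This is the k = 2 harmonic; the ratio L/(kπ) is strictly less than C_P = L/π, consistent with the sharp inequality ||u||_L² ≤ C_P ||u'||_L².


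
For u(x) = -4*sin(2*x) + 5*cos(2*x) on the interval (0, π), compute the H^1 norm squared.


||u||_{H^1(0,π)}^2 = 205*π/2

u'(x) = -10*sin(2*x) - 8*cos(2*x).
Expand u² and (u')² and integrate term by term on (0, π), using: for integers n ≥ 1, ∫_0^π sin²(nx) dx = ∫_0^π cos²(nx) dx = π/2; for n ≠ n', ∫_0^π sin(nx)sin(n'x) dx = ∫_0^π cos(nx)cos(n'x) dx = 0; and by product-to-sum, ∫_0^π sin(nx)cos(n'x) dx = ½∫_0^π [sin((n+n')x) + sin((n−n')x)] dx, which is 0 when n+n' is even and 2n/(n²−n'²) when n+n' is odd (it need not vanish on (0, π)).
  u² squared terms: (-4)²·∫sin(2x)² dx = 16·π/2 = 8*π;  (5)²·∫cos(2x)² dx = 25·π/2 = 25*π/2.
  u² cross terms: 2·(-4)·(5)·∫sin(2x)·cos(2x) dx = -40·(0) = 0.
  So ∫_0^π u² dx = 8*π + 25*π/2 + 0 = 41*π/2.
  (u')² squared terms: (-10)²·∫sin(2x)² dx = 100·π/2 = 50*π;  (-8)²·∫cos(2x)² dx = 64·π/2 = 32*π.
  (u')² cross terms: 2·(-10)·(-8)·∫sin(2x)·cos(2x) dx = 160·(0) = 0.
  So ∫_0^π (u')² dx = 50*π + 32*π + 0 = 82*π.
||u||_{H^1}^2 = (41*π/2) + (82*π) = 205*π/2.


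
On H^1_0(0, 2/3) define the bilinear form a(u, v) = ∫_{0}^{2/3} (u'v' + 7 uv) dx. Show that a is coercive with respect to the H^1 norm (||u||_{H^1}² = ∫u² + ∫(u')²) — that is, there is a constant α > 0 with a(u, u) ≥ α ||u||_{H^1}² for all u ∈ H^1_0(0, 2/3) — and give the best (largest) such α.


α = 1

Coercivity of a(·,·) on H^1_0(0, 2/3) means a(u, u) ≥ α ||u||_{H^1}² for every u ∈ H^1_0.
The interval has length L = 2/3, and Poincaré/coercivity depend only on L. Here a(u, u) = ∫(u')² + (7)·∫u².
Here c = 7 ≥ 1, so a(u,u) = ∫(u')² + c∫u² ≥ ∫(u')² + ∫u² = ||u||_{H^1}², i.e. α = 1 works. No larger α is possible: a(u,u) ≥ α||u||_{H^1}² means (1−α)∫(u')² ≥ (α−c)∫u², and for the modes u_n = sin(nπ(x−x₀)/L) (x₀ the left endpoint) one has ∫u_n²/∫(u_n')² = (L/(nπ))² → 0, so a(u_n,u_n)/||u_n||_{H^1}² → 1. Hence the optimal constant is α = 1.
Therefore α = 1.


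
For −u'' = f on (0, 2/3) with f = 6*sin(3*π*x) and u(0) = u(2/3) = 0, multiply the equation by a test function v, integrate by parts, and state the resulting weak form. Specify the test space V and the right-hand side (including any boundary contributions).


V = H^1_0(0, 2/3) (so v(0) = v(2/3) = 0); weak form: ∫_0^2/3 u'v' dx = ∫_0^2/3 (6*sin(3*π*x)) v dx for all v ∈ V.

Multiply both sides by a test function v and integrate from 0 to 2/3:
  ∫_0^2/3 −u''(x) v(x) dx = ∫_0^2/3 f(x) v(x) dx.
Integrate the LHS by parts once:
  ∫_0^2/3 −u'' v dx = −[u'(x) v(x)]_0^2/3 + ∫_0^2/3 u'(x) v'(x) dx.
Thus ∫_0^2/3 u'(x) v'(x) dx = ∫_0^2/3 f(x) v(x) dx + [u'(x) v(x)]_0^2/3.
Choose V so that boundary terms are either known or forced to vanish.
u is Dirichlet: u(0) = u(2/3) = 0. Let V = H^1_0(0, 2/3); then v(0) = v(2/3) = 0, and [u' v]_0^2/3 = 0.
Weak formulation: find u (satisfying any essential BC) such that ∫_0^2/3 u'(x) v'(x) dx = ∫_0^2/3 f v dx for all v ∈ V.
Substituting f(x) = 6*sin(3*π*x), the right-hand side is ∫_0^2/3 (6*sin(3*π*x)) v dx.


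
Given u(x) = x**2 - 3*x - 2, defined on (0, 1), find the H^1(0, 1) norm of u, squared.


||u||_{H^1}^2 = 147/10

The H^1 norm (squared) on an interval (0, L) is
  ||u||_{H^1}^2 = ∫_0^L u(x)^2 dx + ∫_0^L u'(x)^2 dx.
Compute u'(x) = 2*x - 3.
Then u(x)^2 = x**4 - 6*x**3 + 5*x**2 + 12*x + 4 and u'(x)^2 = 4*x**2 - 12*x + 9.
Integrate each monomial from 0 to 1 using ∫_0^1 c·x^n dx = c·1^(n+1)/(n+1):
  ∫_0^1 u(x)^2 dx = ∫_0^1 (x^4 - 6*x^3 + 5*x^2 + 12*x + 4) dx. Term by term:
    ∫_0^1 x^4 dx = 1/5;  ∫_0^1 -6*x^3 dx = -3/2;  ∫_0^1 5*x^2 dx = 5/3;
    ∫_0^1 12*x dx = 6;  ∫_0^1 4 dx = 4.
  Sum: 1/5 − 3/2 + 5/3 + 6 + 4 = 311/30.
  ∫_0^1 u'(x)^2 dx = ∫_0^1 (4*x^2 - 12*x + 9) dx. Term by term:
    ∫_0^1 4*x^2 dx = 4/3;  ∫_0^1 -12*x dx = -6;  ∫_0^1 9 dx = 9.
  Sum: 4/3 − 6 + 9 = 13/3.
Adding: ||u||_{H^1}^2 = 311/30 + 13/3 = 147/10.


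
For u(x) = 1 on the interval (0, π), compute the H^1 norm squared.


||u||_{H^1(0,π)}^2 = π

u'(x) = 0.
Expand u² and (u')² and integrate term by term on (0, π), using: for integers n ≥ 1, ∫_0^π sin²(nx) dx = ∫_0^π cos²(nx) dx = π/2; for n ≠ n', ∫_0^π sin(nx)sin(n'x) dx = ∫_0^π cos(nx)cos(n'x) dx = 0; and by product-to-sum, ∫_0^π sin(nx)cos(n'x) dx = ½∫_0^π [sin((n+n')x) + sin((n−n')x)] dx, which is 0 when n+n' is even and 2n/(n²−n'²) when n+n' is odd (it need not vanish on (0, π)). For the constant mode: ∫_0^π 1 dx = π, ∫_0^π cos(nx) dx = 0, ∫_0^π sin(nx) dx = (1−(−1)^n)/n.
  u² squared terms: (1)²·∫1 dx = 1·π = π.
  So ∫_0^π u² dx = π.
  u' ≡ 0, so ∫_0^π (u')² dx = 0.
||u||_{H^1}^2 = (π) + (0) = π.


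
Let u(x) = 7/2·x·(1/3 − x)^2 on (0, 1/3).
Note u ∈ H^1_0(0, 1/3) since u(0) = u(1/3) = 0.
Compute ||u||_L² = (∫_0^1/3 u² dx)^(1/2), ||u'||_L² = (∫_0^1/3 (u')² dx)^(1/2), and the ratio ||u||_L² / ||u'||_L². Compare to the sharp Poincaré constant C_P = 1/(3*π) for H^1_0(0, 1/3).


||u||_L² / ||u'||_L² = sqrt(14)/42 < C_P = 1/(3*π).

u(x) = 7/2·x·(1/3 − x)^2, so u'(x) = 21*x^2/2 - 14*x/3 + 7/18.
u(x) = 7/2·x·(1/3 − x)^2 vanishes at x = 0 and x = 1/3, so u ∈ H^1_0(0, 1/3). Differentiate via the product rule and integrate the resulting polynomials term by term.
  ∫_0^1/3 u² dx = ∫_0^1/3 (49*x^6/4 - 49*x^5/3 + 49*x^4/6 - 49*x^3/27 + 49*x^2/324) dx. Term by term:
    ∫_0^1/3 49*x^6/4 dx = 7/8748;  ∫_0^1/3 -49*x^5/3 dx = -49/13122;  ∫_0^1/3 49*x^4/6 dx = 49/7290;
    ∫_0^1/3 -49*x^3/27 dx = -49/8748;  ∫_0^1/3 49*x^2/324 dx = 49/26244.
  Sum: 7/8748 − 49/13122 + 49/7290 − 49/8748 + 49/26244 = 7/131220.
  ∫_0^1/3 (u')² dx = ∫_0^1/3 (441*x^4/4 - 98*x^3 + 539*x^2/18 - 98*x/27 + 49/324) dx. Term by term:
    ∫_0^1/3 441*x^4/4 dx = 49/540;  ∫_0^1/3 -98*x^3 dx = -49/162;  ∫_0^1/3 539*x^2/18 dx = 539/1458;
    ∫_0^1/3 -98*x/27 dx = -49/243;  ∫_0^1/3 49/324 dx = 49/972.
  Sum: 49/540 − 49/162 + 539/1458 − 49/243 + 49/972 = 49/7290.
∫_0^1/3 u² dx = 7/131220, so ||u||_L² = sqrt(35)/810.
∫_0^1/3 (u')² dx = 49/7290, so ||u'||_L² = 7*sqrt(10)/270.
Ratio ||u||_L² / ||u'||_L² = sqrt(14)/42.
Sharp Poincaré constant on H^1_0(0, 1/3) is C_P = L/π = 1/(3*π), achieved by sin(3*π·x).
A polynomial bump cannot attain the sharp Poincaré constant (only the first sine eigenfunction does), so the ratio is strictly less than C_P, consistent with ||u||_L² ≤ C_P ||u'||_L².


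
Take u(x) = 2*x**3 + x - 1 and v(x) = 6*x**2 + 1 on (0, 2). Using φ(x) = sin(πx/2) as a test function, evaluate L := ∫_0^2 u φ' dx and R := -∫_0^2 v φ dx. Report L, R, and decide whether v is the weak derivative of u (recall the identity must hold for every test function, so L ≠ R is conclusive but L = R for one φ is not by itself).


LHS = -52/π + 192/π^3, RHS = -52/π + 192/π^3. Yes, v = u' weakly.

u(x) = 2*x**3 + x - 1, classical derivative u'(x) = 6*x**2 + 1.
φ(x) = sin(πx/2), so φ'(x) = π*cos(π*x/2)/2.
Note φ(0) = φ(2) = 0, so the boundary term u·φ vanishes.
LHS = ∫_0^2 u(x) φ'(x) dx = ∫_0^2 (π*x^3*cos(π*x/2) + π*x*cos(π*x/2)/2 - π*cos(π*x/2)/2) dx. Term by term:
  ∫_0^2 -π*cos(π*x/2)/2 dx = 0;  ∫_0^2 π*x^3*cos(π*x/2) dx = -48/π + 192/π^3;  ∫_0^2 π*x*cos(π*x/2)/2 dx = -4/π.
Sum: 0 + -48/π + 192/π^3 − 4/π = -52/π + 192/π^3.
So LHS = -52/π + 192/π^3.
∫_0^2 v(x) φ(x) dx = ∫_0^2 (6*x^2*sin(π*x/2) + sin(π*x/2)) dx. Term by term:
  ∫_0^2 6*x^2*sin(π*x/2) dx = -192/π^3 + 48/π;  ∫_0^2 sin(π*x/2) dx = 4/π.
Sum: -192/π^3 + 48/π + 4/π = -192/π^3 + 52/π.
So RHS = -∫_0^2 v(x) φ(x) dx = -52/π + 192/π^3.
LHS = RHS, so the identity holds for this test φ.
Moreover u is smooth here and v(x) = u'(x) = 6*x**2 + 1 pointwise, so the identity holds for every test function. Hence v is the weak derivative of u.
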